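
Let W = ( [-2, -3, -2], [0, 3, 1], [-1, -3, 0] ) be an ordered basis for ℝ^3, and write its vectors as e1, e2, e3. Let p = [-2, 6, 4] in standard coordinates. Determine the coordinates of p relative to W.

[p]_W is the unique c with M c = p, where M has columns e1, ..., e3.
Gaussian elimination on [M | p] yields c = (0, 4, 2).
Check: 0·e1 + 4e2 + 2e3 = [-2, 6, 4].

[0, 4, 2]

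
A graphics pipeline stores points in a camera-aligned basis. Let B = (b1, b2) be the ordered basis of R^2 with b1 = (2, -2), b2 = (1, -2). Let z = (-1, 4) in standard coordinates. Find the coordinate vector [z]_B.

(1, -3)

We seek scalars with c_1 b1 + c_2 b2 = z; equivalently solve M c = z where the columns of M are b1, b2.
System: 2c_1 + c_2 = -1, -2c_1 - 2c_2 = 4; solving gives c_1 = 1, c_2 = -3.
Check: b1 - 3b2 = (-1, 4).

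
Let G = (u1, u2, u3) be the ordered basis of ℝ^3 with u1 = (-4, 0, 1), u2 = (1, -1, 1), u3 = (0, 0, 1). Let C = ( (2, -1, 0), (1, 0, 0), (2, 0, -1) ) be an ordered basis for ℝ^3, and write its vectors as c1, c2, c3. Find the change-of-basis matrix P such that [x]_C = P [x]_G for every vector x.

Take x = uj: its G-coordinates are the j-th standard unit vector, so P e_j — column j of P — equals [uj]_C.
u1 = 0·c1 - 2c2 - c3, giving column 1 = (0, -2, -1); repeating for each j gives P = [[0, 1, 0], [-2, 1, 2], [-1, -1, -1]].

[[0, 1, 0], [-2, 1, 2], [-1, -1, -1]]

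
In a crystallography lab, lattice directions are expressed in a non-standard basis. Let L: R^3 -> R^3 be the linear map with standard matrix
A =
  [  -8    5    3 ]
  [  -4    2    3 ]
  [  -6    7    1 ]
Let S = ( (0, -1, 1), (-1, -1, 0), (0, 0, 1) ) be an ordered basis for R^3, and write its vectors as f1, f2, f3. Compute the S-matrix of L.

[[-3, 1, 0], [2, -3, -3], [-3, -2, 1]]

Let P have columns f1, ..., f3. Then [L]_S = P^(-1) A P.
Here det P = -1, so P^(-1) is integer; computing A P first and then P^(-1)(A P) gives [[-3, 1, 0], [2, -3, -3], [-3, -2, 1]].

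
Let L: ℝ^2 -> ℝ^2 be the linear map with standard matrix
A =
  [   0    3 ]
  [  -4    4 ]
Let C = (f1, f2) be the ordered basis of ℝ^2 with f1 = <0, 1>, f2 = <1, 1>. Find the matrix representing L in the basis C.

[[1, -3], [3, 3]]

Let P have columns f1, f2. Then [L]_C = P^(-1) A P.
Here det P = -1, so P^(-1) is integer; computing A P first and then P^(-1)(A P) gives [[1, -3], [3, 3]].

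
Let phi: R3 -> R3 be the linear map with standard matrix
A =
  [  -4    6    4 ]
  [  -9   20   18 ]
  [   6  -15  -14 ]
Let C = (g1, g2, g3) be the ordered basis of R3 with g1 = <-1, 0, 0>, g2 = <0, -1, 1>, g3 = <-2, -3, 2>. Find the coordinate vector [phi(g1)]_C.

<2, 0, -3>

Compute phi(g1) = A g1 = <4, 9, -6> in standard coordinates.
Then write this in C-coordinates: solve for y in y_1 g1 + ... + y_3 g3 = <4, 9, -6>.
This gives y = <2, 0, -3>, which is column 1 of [phi]_C.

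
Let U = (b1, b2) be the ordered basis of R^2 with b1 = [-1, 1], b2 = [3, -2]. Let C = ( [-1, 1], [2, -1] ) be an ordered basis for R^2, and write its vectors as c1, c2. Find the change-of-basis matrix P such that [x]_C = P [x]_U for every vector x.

[[1, -1], [0, 1]]

Column j of P is [bj]_C, since P maps U-coordinates to C-coordinates.
Expressing b1 in C: b1 = c1 + 0·c2, so column 1 of P is [1, 0].
Doing the same for each bj gives P = [[1, -1], [0, 1]].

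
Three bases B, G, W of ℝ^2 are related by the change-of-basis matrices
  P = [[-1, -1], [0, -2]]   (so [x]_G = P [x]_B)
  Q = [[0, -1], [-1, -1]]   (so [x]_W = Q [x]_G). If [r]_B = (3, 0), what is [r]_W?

Composing the changes, [r]_W = Q P [r]_B.
Q P = [[0, 2], [1, 3]]; applying this to (3, 0) gives (0, 3).

(0, 3)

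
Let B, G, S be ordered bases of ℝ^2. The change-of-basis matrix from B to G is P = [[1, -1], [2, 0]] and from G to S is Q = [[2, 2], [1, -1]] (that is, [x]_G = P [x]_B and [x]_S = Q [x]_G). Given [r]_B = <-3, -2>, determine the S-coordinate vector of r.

<-14, 5>

First [r]_G = P [r]_B = <-1, -6>.
Then [r]_S = Q [r]_G = <-14, 5>.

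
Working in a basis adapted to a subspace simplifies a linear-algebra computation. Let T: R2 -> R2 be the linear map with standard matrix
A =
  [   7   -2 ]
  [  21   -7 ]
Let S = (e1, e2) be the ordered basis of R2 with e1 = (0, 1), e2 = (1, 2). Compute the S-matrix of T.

[[-3, 1], [-2, 3]]

The j-th column of [T]_S is [T(ej)]_S.
T(e1) = A e1 = (-2, -7) = -3e1 - 2e2, so column 1 is (-3, -2).
Repeating for e2 and assembling the columns gives [[-3, 1], [-2, 3]].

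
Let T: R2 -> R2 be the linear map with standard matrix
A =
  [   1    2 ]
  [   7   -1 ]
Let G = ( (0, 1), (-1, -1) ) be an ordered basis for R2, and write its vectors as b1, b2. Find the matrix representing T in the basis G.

[[-3, -3], [-2, 3]]

The j-th column of [T]_G is [T(bj)]_G.
T(b1) = A b1 = (2, -1) = -3b1 - 2b2, so column 1 is (-3, -2).
Repeating for b2 and assembling the columns gives [[-3, -3], [-2, 3]].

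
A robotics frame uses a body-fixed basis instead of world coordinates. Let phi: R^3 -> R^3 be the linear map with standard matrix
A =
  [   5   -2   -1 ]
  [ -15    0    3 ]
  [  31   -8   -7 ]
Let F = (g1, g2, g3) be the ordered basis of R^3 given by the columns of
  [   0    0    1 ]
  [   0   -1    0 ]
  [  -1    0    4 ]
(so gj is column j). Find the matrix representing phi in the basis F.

The j-th column of [phi]_F is [phi(gj)]_F.
phi(g1) = A g1 = <1, -3, 7> = -3g1 + 3g2 + g3, so column 1 is <-3, 3, 1>.
Repeating for g2, g3 and assembling the columns gives [[-3, 0, 1], [3, 0, 3], [1, 2, 1]].

[[-3, 0, 1], [3, 0, 3], [1, 2, 1]]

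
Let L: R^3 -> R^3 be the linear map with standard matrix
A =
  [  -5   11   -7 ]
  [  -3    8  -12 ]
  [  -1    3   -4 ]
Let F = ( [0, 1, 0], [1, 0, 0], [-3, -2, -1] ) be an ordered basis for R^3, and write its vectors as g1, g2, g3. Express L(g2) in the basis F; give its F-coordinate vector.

Column 2 of [L]_F is the F-coordinate vector of L(g2).
In standard coordinates L(g2) = A g2 = [-5, -3, -1].
Converting to F: [-5, -3, -1] = -g1 - 2g2 + g3, so the coordinate vector is [-1, -2, 1].

[-1, -2, 1]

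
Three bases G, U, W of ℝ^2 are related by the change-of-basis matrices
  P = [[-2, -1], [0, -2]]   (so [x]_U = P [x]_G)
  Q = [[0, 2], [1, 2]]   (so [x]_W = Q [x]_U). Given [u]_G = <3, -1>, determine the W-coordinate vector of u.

<4, -1>

First [u]_U = P [u]_G = <-5, 2>.
Then [u]_W = Q [u]_U = <4, -1>.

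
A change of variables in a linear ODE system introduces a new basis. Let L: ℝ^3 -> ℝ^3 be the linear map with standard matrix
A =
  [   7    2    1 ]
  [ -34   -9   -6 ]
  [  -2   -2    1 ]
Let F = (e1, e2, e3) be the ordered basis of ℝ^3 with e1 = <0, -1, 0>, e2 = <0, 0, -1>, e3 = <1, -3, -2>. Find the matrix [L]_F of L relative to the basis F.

[[-3, -3, -2], [2, 3, 0], [-2, -1, -1]]

With P the matrix whose columns are e1, ..., e3, [L]_F = P^(-1) A P.
Column by column: L(e1) = A e1 = <-2, 9, 2>; its F-coordinates <-3, 2, -2> give column 1.
Continuing for each basis vector yields [L]_F = [[-3, -3, -2], [2, 3, 0], [-2, -1, -1]].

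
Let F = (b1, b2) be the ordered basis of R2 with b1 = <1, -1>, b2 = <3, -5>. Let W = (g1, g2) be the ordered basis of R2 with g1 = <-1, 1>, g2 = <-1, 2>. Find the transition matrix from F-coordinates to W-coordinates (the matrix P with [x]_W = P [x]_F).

[[-1, -1], [0, -2]]

Let M have columns bj and N have columns gj. Then for every x, N [x]_W = x = M [x]_F, so P = N^(-1) M.
Since det N = -1, N^(-1) has integer entries; multiplying gives P = [[-1, -1], [0, -2]].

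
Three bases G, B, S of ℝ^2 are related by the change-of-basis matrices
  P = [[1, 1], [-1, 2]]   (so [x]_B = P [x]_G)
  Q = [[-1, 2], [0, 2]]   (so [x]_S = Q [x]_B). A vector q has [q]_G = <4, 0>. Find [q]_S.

<-12, -8>

Composing the changes, [q]_S = Q P [q]_G.
Q P = [[-3, 3], [-2, 4]]; applying this to <4, 0> gives <-12, -8>.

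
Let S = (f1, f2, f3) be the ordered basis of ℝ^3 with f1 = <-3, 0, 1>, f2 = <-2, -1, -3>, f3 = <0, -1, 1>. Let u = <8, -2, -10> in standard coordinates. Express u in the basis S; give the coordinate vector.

<-4, 2, 0>

[u]_S is the unique c with M c = u, where M has columns f1, ..., f3.
Solving this 3x3 system gives c = (-4, 2, 0).
Check: -4f1 + 2f2 + 0·f3 = <8, -2, -10>.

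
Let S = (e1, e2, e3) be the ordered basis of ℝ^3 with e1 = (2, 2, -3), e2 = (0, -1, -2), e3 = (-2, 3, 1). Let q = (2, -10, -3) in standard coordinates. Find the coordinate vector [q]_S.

(-1, 2, -2)

[q]_S is the unique c with M c = q, where M has columns e1, ..., e3.
Row-reducing the augmented matrix [M | q] gives c = (-1, 2, -2).
Check: -e1 + 2e2 - 2e3 = (2, -10, -3).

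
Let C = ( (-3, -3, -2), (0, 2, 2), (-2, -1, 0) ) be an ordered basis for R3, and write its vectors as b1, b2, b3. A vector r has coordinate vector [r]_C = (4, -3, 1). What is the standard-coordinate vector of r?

r = M [r]_C, where M has columns b1, ..., b3.
Carrying out the matrix-vector product, r = (-14, -19, -14).

(-14, -19, -14)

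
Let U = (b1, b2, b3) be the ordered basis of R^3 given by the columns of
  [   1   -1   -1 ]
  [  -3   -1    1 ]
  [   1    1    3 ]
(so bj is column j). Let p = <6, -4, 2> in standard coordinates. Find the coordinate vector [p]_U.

<3, -4, 1>

[p]_U is the unique c with M c = p, where M has columns b1, ..., b3.
Row-reducing the augmented matrix [M | p] gives c = (3, -4, 1).
Check: 3b1 - 4b2 + b3 = <6, -4, 2>.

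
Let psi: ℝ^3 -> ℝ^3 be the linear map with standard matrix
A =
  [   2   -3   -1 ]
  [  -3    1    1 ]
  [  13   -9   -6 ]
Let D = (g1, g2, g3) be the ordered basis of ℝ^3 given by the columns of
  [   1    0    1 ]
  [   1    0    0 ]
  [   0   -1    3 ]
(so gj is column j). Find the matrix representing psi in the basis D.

[[-2, -1, 0], [-1, 0, 2], [1, 2, -1]]

With P the matrix whose columns are g1, ..., g3, [psi]_D = P^(-1) A P.
Column by column: psi(g1) = A g1 = [-1, -2, 4]; its D-coordinates [-2, -1, 1] give column 1.
Continuing for each basis vector yields [psi]_D = [[-2, -1, 0], [-1, 0, 2], [1, 2, -1]].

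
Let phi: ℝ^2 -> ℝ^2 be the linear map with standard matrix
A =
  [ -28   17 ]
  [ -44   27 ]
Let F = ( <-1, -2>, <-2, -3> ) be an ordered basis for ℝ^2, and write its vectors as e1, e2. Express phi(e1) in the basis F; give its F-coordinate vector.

<2, 2>

Column 1 of [phi]_F is the F-coordinate vector of phi(e1).
In standard coordinates phi(e1) = A e1 = <-6, -10>.
Converting to F: <-6, -10> = 2e1 + 2e2, so the coordinate vector is <2, 2>.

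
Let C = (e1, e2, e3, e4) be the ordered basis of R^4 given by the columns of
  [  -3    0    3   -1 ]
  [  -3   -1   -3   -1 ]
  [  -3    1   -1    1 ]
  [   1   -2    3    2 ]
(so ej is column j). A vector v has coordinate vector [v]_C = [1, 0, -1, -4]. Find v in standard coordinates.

[-2, 4, -6, -10]

v = M [v]_C, where M has columns e1, ..., e4.
Carrying out the matrix-vector product, v = [-2, 4, -6, -10].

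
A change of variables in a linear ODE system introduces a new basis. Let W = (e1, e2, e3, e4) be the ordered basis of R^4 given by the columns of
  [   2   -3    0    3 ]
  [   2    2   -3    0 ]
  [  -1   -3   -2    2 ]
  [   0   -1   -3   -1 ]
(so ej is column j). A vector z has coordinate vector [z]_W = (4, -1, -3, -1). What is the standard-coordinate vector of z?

(8, 15, 3, 11)

By definition z = 4e1 - e2 - 3e3 - e4.
Summing componentwise gives (8, 15, 3, 11).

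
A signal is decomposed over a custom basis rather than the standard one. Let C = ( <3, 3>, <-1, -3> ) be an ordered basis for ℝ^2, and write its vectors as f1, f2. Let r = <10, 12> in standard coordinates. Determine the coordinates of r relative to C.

<3, -1>

Write r = c_1 f1 + c_2 f2 and solve for the c_i.
System: 3c_1 - c_2 = 10, 3c_1 - 3c_2 = 12; solving gives c_1 = 3, c_2 = -1.
Check: 3f1 - f2 = <10, 12>.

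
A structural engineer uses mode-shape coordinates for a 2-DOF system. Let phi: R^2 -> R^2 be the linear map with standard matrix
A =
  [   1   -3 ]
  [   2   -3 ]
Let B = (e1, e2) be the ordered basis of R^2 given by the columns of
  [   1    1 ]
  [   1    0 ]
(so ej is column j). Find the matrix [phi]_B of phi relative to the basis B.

Let P have columns e1, e2. Then [phi]_B = P^(-1) A P.
Here det P = -1, so P^(-1) is integer; computing A P first and then P^(-1)(A P) gives [[-1, 2], [-1, -1]].

[[-1, 2], [-1, -1]]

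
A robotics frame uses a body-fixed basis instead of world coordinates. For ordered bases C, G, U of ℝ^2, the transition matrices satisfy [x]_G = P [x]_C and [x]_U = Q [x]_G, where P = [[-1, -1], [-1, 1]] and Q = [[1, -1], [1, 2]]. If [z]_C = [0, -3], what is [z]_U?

First [z]_G = P [z]_C = [3, -3].
Then [z]_U = Q [z]_G = [6, -3].

[6, -3]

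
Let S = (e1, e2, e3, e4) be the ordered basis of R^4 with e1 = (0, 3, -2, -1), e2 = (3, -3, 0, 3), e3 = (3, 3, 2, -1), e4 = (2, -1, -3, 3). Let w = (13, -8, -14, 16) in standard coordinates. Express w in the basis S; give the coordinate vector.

[w]_S is the unique c with M c = w, where M has columns e1, ..., e4.
Row-reducing the augmented matrix [M | w] gives c = (3, 4, -1, 2).
Check: 3e1 + 4e2 - e3 + 2e4 = (13, -8, -14, 16).

(3, 4, -1, 2)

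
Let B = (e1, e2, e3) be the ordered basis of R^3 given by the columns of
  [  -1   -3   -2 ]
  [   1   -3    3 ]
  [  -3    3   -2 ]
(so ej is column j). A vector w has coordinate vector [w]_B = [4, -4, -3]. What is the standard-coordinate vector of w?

[14, 7, -18]

w = M [w]_B, where M has columns e1, ..., e3.
Carrying out the matrix-vector product, w = [14, 7, -18].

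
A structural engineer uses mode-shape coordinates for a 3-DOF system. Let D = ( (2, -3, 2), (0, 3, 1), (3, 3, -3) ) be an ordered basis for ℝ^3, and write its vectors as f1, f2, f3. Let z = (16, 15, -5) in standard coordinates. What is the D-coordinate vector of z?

[z]_D is the unique c with M c = z, where M has columns f1, ..., f3.
Row-reducing the augmented matrix [M | z] gives c = (2, 3, 4).
Check: 2f1 + 3f2 + 4f3 = (16, 15, -5).

(2, 3, 4)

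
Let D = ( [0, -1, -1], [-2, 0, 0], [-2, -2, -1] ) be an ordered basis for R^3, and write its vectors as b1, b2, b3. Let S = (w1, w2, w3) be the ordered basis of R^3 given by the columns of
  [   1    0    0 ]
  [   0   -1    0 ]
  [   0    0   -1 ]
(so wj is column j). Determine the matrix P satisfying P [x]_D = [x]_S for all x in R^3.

Let M have columns bj and N have columns wj. Then for every x, N [x]_S = x = M [x]_D, so P = N^(-1) M.
Since det N = 1, N^(-1) has integer entries; multiplying gives P = [[0, -2, -2], [1, 0, 2], [1, 0, 1]].

[[0, -2, -2], [1, 0, 2], [1, 0, 1]]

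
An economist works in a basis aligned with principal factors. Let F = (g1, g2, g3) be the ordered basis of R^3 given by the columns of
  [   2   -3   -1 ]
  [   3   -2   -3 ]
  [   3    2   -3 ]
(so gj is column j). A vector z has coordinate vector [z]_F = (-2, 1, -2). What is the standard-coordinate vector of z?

(-5, -2, 2)

z = M [z]_F, where M has columns g1, ..., g3.
Carrying out the matrix-vector product, z = (-5, -2, 2).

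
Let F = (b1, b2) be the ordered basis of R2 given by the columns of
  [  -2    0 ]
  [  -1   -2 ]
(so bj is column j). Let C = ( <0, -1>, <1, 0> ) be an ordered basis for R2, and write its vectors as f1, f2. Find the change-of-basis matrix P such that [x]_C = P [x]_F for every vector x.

Take x = bj: its F-coordinates are the j-th standard unit vector, so P e_j — column j of P — equals [bj]_C.
b1 = f1 - 2f2, giving column 1 = <1, -2>; repeating for each j gives P = [[1, 2], [-2, 0]].

[[1, 2], [-2, 0]]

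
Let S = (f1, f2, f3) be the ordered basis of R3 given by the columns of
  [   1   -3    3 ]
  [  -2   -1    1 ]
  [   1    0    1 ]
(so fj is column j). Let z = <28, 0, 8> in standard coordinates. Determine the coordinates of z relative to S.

<4, -4, 4>

[z]_S is the unique c with M c = z, where M has columns f1, ..., f3.
Solving this 3x3 system gives c = (4, -4, 4).
Check: 4f1 - 4f2 + 4f3 = <28, 0, 8>.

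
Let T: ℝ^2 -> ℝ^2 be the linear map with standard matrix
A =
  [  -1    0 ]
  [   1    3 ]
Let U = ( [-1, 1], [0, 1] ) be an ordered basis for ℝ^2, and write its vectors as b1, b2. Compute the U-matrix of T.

[[-1, 0], [3, 3]]

With P the matrix whose columns are b1, b2, [T]_U = P^(-1) A P.
Column by column: T(b1) = A b1 = [1, 2]; its U-coordinates [-1, 3] give column 1.
Continuing for each basis vector yields [T]_U = [[-1, 0], [3, 3]].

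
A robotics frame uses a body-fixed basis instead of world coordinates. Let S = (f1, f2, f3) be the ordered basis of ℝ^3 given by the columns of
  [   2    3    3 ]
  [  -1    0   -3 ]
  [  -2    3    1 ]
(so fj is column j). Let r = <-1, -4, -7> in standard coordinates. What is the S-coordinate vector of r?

We seek scalars with c_1 f1 + ... + c_3 f3 = r; equivalently solve M c = r where the columns of M are f1, ..., f3.
Gaussian elimination on [M | r] yields c = (1, -2, 1).
Check: f1 - 2f2 + f3 = <-1, -4, -7>.

<1, -2, 1>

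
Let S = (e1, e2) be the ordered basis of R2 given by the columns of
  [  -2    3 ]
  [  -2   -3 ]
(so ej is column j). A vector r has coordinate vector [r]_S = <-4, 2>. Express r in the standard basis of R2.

The coordinates say r = -4e1 + 2e2; adding the scaled basis vectors gives <14, 2>.

<14, 2>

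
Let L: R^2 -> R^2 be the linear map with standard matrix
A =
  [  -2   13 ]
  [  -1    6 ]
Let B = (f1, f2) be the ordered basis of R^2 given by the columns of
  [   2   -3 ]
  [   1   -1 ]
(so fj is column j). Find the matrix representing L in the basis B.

The j-th column of [L]_B is [L(fj)]_B.
L(f1) = A f1 = (9, 4) = 3f1 - f2, so column 1 is (3, -1).
Repeating for f2 and assembling the columns gives [[3, -2], [-1, 1]].

[[3, -2], [-1, 1]]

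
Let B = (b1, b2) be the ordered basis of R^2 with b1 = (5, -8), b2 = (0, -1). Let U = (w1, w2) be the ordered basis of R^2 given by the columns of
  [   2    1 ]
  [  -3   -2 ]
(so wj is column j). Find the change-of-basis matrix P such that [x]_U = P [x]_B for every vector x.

[[2, -1], [1, 2]]

Take x = bj: its B-coordinates are the j-th standard unit vector, so P e_j — column j of P — equals [bj]_U.
b1 = 2w1 + w2, giving column 1 = (2, 1); repeating for each j gives P = [[2, -1], [1, 2]].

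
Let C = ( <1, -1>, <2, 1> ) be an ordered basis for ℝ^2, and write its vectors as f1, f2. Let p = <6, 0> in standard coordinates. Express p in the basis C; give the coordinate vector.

[p]_C is the unique c with M c = p, where M has columns f1, f2.
System: c_1 + 2c_2 = 6, -c_1 + c_2 = 0; solving gives c_1 = 2, c_2 = 2.
Check: 2f1 + 2f2 = <6, 0>.

<2, 2>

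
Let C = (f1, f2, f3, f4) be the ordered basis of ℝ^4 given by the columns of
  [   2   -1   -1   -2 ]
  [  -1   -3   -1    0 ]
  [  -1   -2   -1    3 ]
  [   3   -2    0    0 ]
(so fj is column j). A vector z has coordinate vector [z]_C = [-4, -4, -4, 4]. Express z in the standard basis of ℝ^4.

The coordinates say z = -4f1 - 4f2 - 4f3 + 4f4; adding the scaled basis vectors gives [-8, 20, 28, -4].

[-8, 20, 28, -4]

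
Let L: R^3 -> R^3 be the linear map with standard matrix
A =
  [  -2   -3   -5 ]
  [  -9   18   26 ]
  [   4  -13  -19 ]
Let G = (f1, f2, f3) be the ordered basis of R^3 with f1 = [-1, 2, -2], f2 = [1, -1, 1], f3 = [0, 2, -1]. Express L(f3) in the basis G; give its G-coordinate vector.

Column 3 of [L]_G is the G-coordinate vector of L(f3).
In standard coordinates L(f3) = A f3 = [-1, 10, -7].
Converting to G: [-1, 10, -7] = 3f1 + 2f2 + 3f3, so the coordinate vector is [3, 2, 3].

[3, 2, 3]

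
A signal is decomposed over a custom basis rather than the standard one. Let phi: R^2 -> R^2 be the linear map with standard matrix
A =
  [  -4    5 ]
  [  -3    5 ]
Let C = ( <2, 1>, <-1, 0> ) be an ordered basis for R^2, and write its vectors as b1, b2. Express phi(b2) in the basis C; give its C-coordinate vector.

<3, 2>

Compute phi(b2) = A b2 = <4, 3> in standard coordinates.
Then write this in C-coordinates: solve for y in y_1 b1 + y_2 b2 = <4, 3>.
This gives y = <3, 2>, which is column 2 of [phi]_C.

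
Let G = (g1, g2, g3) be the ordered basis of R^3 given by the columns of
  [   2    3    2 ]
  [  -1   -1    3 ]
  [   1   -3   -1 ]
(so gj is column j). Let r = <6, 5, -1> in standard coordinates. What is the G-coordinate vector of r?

[r]_G is the unique c with M c = r, where M has columns g1, ..., g3.
Solving this 3x3 system gives c = (1, 0, 2).
Check: g1 + 0·g2 + 2g3 = <6, 5, -1>.

<1, 0, 2>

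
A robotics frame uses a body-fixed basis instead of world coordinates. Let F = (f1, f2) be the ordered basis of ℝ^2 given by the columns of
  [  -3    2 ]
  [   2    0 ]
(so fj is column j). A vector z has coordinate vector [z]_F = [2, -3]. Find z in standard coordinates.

The coordinates say z = 2f1 - 3f2; adding the scaled basis vectors gives [-12, 4].

[-12, 4]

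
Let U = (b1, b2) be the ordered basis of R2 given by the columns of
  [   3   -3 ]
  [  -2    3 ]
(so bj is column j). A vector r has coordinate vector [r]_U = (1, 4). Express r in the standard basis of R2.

r = M [r]_U, where M has columns b1, b2.
Carrying out the matrix-vector product, r = (-9, 10).

(-9, 10)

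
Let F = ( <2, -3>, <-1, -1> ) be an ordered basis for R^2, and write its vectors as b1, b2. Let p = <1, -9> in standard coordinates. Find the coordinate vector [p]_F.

We seek scalars with c_1 b1 + c_2 b2 = p; equivalently solve M c = p where the columns of M are b1, b2.
System: 2c_1 - c_2 = 1, -3c_1 - c_2 = -9; solving gives c_1 = 2, c_2 = 3.
Check: 2b1 + 3b2 = <1, -9>.

<2, 3>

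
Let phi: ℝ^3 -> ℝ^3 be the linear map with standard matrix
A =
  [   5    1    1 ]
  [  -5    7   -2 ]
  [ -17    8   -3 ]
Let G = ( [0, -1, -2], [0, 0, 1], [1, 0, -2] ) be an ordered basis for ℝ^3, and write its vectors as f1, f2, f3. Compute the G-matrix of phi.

With P the matrix whose columns are f1, ..., f3, [phi]_G = P^(-1) A P.
Column by column: phi(f1) = A f1 = [-3, -3, -2]; its G-coordinates [3, -2, -3] give column 1.
Continuing for each basis vector yields [phi]_G = [[3, 2, 1], [-2, 3, -3], [-3, 1, 3]].

[[3, 2, 1], [-2, 3, -3], [-3, 1, 3]]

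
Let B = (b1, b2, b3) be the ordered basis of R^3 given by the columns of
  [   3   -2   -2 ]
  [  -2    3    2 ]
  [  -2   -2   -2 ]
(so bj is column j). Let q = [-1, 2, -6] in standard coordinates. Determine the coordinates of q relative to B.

[q]_B is the unique c with M c = q, where M has columns b1, ..., b3.
Row-reducing the augmented matrix [M | q] gives c = (1, 0, 2).
Check: b1 + 0·b2 + 2b3 = [-1, 2, -6].

[1, 0, 2]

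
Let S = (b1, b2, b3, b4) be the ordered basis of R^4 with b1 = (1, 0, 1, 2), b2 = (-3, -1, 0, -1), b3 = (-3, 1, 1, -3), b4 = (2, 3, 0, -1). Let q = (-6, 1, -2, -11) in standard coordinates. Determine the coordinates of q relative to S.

(-4, -2, 2, -1)

[q]_S is the unique c with M c = q, where M has columns b1, ..., b4.
Solving this 4x4 system gives c = (-4, -2, 2, -1).
Check: -4b1 - 2b2 + 2b3 - b4 = (-6, 1, -2, -11).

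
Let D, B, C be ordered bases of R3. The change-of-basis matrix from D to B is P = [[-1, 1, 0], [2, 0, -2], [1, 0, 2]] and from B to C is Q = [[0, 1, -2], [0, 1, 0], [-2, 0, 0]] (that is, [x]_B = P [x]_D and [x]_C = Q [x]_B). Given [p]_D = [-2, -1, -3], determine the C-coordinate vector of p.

[18, 2, -2]

Composing the changes, [p]_C = Q P [p]_D.
Q P = [[0, 0, -6], [2, 0, -2], [2, -2, 0]]; applying this to [-2, -1, -3] gives [18, 2, -2].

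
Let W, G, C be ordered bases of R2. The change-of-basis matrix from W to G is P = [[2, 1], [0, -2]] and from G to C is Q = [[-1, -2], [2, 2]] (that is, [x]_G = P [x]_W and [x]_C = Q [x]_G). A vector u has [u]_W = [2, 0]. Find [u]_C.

[-4, 8]

Composing the changes, [u]_C = Q P [u]_W.
Q P = [[-2, 3], [4, -2]]; applying this to [2, 0] gives [-4, 8].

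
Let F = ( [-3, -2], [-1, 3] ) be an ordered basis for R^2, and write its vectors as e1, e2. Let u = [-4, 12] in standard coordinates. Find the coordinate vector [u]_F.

[0, 4]

Write u = c_1 e1 + c_2 e2 and solve for the c_i.
System: -3c_1 - c_2 = -4, -2c_1 + 3c_2 = 12; solving gives c_1 = 0, c_2 = 4.
Check: 0·e1 + 4e2 = [-4, 12].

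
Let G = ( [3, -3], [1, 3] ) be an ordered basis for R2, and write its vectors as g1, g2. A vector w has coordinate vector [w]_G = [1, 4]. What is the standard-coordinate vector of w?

The coordinates say w = g1 + 4g2; adding the scaled basis vectors gives [7, 9].

[7, 9]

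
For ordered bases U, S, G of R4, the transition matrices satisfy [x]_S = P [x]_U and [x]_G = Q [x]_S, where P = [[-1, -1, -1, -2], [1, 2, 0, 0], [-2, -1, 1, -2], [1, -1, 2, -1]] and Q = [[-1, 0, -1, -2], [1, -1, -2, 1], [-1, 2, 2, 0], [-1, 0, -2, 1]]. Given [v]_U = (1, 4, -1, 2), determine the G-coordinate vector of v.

(33, -2, 4, 23)

First [v]_S = P [v]_U = (-8, 9, -11, -7).
Then [v]_G = Q [v]_S = (33, -2, 4, 23).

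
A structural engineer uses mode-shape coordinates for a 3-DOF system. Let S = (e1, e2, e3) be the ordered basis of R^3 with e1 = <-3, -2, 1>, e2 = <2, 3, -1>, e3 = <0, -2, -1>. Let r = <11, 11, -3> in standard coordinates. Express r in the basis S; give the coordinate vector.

Write r = c_1 e1 + ... + c_3 e3 and solve for the c_i.
Gaussian elimination on [M | r] yields c = (-3, 1, -1).
Check: -3e1 + e2 - e3 = <11, 11, -3>.

<-3, 1, -1>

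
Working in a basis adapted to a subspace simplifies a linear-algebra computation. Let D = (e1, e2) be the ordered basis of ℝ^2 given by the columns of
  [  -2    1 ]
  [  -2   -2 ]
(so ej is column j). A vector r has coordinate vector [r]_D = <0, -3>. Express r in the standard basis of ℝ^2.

<-3, 6>

By definition r = 0·e1 - 3e2.
Summing componentwise gives <-3, 6>.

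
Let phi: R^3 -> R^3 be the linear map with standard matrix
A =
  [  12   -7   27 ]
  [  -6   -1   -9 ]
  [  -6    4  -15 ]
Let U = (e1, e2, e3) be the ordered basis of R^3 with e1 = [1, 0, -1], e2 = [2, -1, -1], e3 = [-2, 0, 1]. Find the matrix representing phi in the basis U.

[[-3, -2, 3], [-3, 2, -3], [3, -1, -3]]

The j-th column of [phi]_U is [phi(ej)]_U.
phi(e1) = A e1 = [-15, 3, 9] = -3e1 - 3e2 + 3e3, so column 1 is [-3, -3, 3].
Repeating for e2, e3 and assembling the columns gives [[-3, -2, 3], [-3, 2, -3], [3, -1, -3]].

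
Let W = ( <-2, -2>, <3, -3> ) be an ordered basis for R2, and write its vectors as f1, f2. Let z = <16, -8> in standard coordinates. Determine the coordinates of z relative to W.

<-2, 4>

[z]_W is the unique c with M c = z, where M has columns f1, f2.
System: -2c_1 + 3c_2 = 16, -2c_1 - 3c_2 = -8; solving gives c_1 = -2, c_2 = 4.
Check: -2f1 + 4f2 = <16, -8>.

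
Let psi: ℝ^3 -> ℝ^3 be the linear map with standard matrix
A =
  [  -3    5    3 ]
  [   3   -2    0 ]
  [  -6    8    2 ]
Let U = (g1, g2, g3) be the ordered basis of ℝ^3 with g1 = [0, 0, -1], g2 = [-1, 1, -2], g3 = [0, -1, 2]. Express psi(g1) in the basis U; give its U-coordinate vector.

[2, 3, 3]

Compute psi(g1) = A g1 = [-3, 0, -2] in standard coordinates.
Then write this in U-coordinates: solve for y in y_1 g1 + ... + y_3 g3 = [-3, 0, -2].
This gives y = [2, 3, 3], which is column 1 of [psi]_U.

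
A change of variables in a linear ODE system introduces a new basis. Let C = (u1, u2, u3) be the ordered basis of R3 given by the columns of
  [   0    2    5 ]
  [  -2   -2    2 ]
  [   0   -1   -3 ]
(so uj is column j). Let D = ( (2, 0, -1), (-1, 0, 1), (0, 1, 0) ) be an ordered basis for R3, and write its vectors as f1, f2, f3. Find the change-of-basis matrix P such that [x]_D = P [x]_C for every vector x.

[[0, 1, 2], [0, 0, -1], [-2, -2, 2]]

Column j of P is [uj]_D, since P maps C-coordinates to D-coordinates.
Expressing u1 in D: u1 = 0·f1 + 0·f2 - 2f3, so column 1 of P is (0, 0, -2).
Doing the same for each uj gives P = [[0, 1, 2], [0, 0, -1], [-2, -2, 2]].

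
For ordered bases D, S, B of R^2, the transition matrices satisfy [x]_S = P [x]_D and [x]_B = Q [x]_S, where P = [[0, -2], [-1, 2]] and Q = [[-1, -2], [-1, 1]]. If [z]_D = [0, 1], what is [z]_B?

Apply P to get S-coordinates [-2, 2], then Q to get B-coordinates.
The result is [z]_B = [-2, 4].

[-2, 4]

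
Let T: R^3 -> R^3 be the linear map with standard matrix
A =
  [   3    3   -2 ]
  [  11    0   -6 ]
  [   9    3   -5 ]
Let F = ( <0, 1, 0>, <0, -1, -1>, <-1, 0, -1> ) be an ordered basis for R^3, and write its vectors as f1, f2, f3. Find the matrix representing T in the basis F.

Let P have columns f1, ..., f3. Then [T]_F = P^(-1) A P.
Here det P = 1, so P^(-1) is integer; computing A P first and then P^(-1)(A P) gives [[0, 3, -2], [0, -3, 3], [-3, 1, 1]].

[[0, 3, -2], [0, -3, 3], [-3, 1, 1]]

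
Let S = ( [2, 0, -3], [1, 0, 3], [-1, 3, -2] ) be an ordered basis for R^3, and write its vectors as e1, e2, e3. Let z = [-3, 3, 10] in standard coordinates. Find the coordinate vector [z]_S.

[-2, 2, 1]

We seek scalars with c_1 e1 + ... + c_3 e3 = z; equivalently solve M c = z where the columns of M are e1, ..., e3.
Row-reducing the augmented matrix [M | z] gives c = (-2, 2, 1).
Check: -2e1 + 2e2 + e3 = [-3, 3, 10].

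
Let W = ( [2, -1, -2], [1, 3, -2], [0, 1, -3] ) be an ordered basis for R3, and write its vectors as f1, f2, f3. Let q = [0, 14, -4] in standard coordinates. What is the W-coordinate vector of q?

[q]_W is the unique c with M c = q, where M has columns f1, ..., f3.
Solving this 3x3 system gives c = (-2, 4, 0).
Check: -2f1 + 4f2 + 0·f3 = [0, 14, -4].

[-2, 4, 0]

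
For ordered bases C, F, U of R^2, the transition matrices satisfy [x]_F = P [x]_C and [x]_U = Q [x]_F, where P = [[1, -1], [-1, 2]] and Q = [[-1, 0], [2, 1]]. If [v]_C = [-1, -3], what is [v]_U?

[-2, -1]

First [v]_F = P [v]_C = [2, -5].
Then [v]_U = Q [v]_F = [-2, -1].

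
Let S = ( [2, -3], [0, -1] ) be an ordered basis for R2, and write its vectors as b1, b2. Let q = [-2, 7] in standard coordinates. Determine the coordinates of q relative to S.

[-1, -4]

We seek scalars with c_1 b1 + c_2 b2 = q; equivalently solve M c = q where the columns of M are b1, b2.
System: 2c_1 + 0c_2 = -2, -3c_1 - c_2 = 7; solving gives c_1 = -1, c_2 = -4.
Check: -b1 - 4b2 = [-2, 7].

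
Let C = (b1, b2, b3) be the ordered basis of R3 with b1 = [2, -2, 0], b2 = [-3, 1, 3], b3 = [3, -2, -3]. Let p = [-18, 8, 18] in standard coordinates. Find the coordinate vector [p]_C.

[0, 4, -2]

Write p = c_1 b1 + ... + c_3 b3 and solve for the c_i.
Solving this 3x3 system gives c = (0, 4, -2).
Check: 0·b1 + 4b2 - 2b3 = [-18, 8, 18].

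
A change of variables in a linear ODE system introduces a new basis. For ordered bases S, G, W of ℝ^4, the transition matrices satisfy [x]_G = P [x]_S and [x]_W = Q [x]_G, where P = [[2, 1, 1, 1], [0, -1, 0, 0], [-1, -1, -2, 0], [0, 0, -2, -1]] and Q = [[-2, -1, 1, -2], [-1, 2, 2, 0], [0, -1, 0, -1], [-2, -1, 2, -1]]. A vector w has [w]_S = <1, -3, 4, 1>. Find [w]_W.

<1, -10, 6, -14>

First [w]_G = P [w]_S = <4, 3, -6, -9>.
Then [w]_W = Q [w]_G = <1, -10, 6, -14>.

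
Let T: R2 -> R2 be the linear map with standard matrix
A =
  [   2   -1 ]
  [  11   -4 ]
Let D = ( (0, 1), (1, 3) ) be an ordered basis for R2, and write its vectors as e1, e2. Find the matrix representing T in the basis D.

Let P have columns e1, e2. Then [T]_D = P^(-1) A P.
Here det P = -1, so P^(-1) is integer; computing A P first and then P^(-1)(A P) gives [[-1, 2], [-1, -1]].

[[-1, 2], [-1, -1]]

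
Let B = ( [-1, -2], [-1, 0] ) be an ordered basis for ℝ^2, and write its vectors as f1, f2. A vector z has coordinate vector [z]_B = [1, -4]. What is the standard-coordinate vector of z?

[3, -2]

By definition z = f1 - 4f2.
Summing componentwise gives [3, -2].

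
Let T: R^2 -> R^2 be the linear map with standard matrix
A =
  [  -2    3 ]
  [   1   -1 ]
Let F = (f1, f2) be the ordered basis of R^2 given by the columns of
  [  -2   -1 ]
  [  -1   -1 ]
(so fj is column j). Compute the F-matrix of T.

[[-2, 1], [3, -1]]

Let P have columns f1, f2. Then [T]_F = P^(-1) A P.
Here det P = 1, so P^(-1) is integer; computing A P first and then P^(-1)(A P) gives [[-2, 1], [3, -1]].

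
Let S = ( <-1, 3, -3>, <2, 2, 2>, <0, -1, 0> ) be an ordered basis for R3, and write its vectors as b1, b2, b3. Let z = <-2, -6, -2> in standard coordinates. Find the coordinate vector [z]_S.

<0, -1, 4>

[z]_S is the unique c with M c = z, where M has columns b1, ..., b3.
Solving this 3x3 system gives c = (0, -1, 4).
Check: 0·b1 - b2 + 4b3 = <-2, -6, -2>.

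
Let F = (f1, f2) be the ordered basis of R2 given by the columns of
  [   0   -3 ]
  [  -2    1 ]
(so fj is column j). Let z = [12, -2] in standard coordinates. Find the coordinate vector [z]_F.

We seek scalars with c_1 f1 + c_2 f2 = z; equivalently solve M c = z where the columns of M are f1, f2.
System: 0c_1 - 3c_2 = 12, -2c_1 + c_2 = -2; solving gives c_1 = -1, c_2 = -4.
Check: -f1 - 4f2 = [12, -2].

[-1, -4]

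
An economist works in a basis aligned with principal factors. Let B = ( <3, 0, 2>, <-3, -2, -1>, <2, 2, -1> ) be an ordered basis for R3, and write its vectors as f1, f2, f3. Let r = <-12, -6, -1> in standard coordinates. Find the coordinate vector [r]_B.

<-2, 0, -3>

[r]_B is the unique c with M c = r, where M has columns f1, ..., f3.
Row-reducing the augmented matrix [M | r] gives c = (-2, 0, -3).
Check: -2f1 + 0·f2 - 3f3 = <-12, -6, -1>.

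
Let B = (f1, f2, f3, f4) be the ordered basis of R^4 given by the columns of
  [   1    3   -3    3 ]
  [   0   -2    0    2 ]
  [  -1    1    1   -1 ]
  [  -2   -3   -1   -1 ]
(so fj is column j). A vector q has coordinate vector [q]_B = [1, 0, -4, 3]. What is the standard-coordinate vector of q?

By definition q = f1 + 0·f2 - 4f3 + 3f4.
Summing componentwise gives [22, 6, -8, -1].

[22, 6, -8, -1]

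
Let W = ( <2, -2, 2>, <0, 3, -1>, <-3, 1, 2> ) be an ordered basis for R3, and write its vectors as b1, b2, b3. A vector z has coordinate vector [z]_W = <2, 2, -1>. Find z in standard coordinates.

<7, 1, 0>

The coordinates say z = 2b1 + 2b2 - b3; adding the scaled basis vectors gives <7, 1, 0>.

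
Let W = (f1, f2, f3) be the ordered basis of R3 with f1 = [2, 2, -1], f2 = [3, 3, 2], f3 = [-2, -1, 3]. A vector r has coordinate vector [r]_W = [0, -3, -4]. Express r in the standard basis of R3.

The coordinates say r = 0·f1 - 3f2 - 4f3; adding the scaled basis vectors gives [-1, -5, -18].

[-1, -5, -18]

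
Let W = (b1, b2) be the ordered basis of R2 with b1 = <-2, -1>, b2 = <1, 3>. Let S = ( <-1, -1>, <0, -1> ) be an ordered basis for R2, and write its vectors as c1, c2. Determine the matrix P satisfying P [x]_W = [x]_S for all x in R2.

Column j of P is [bj]_S, since P maps W-coordinates to S-coordinates.
Expressing b1 in S: b1 = 2c1 - c2, so column 1 of P is <2, -1>.
Doing the same for each bj gives P = [[2, -1], [-1, -2]].

[[2, -1], [-1, -2]]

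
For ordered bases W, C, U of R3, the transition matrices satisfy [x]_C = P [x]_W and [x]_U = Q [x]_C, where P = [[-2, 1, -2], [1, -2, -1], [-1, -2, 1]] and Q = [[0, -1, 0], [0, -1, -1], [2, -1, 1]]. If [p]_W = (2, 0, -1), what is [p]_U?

(-3, 0, -10)

Composing the changes, [p]_U = Q P [p]_W.
Q P = [[-1, 2, 1], [0, 4, 0], [-6, 2, -2]]; applying this to (2, 0, -1) gives (-3, 0, -10).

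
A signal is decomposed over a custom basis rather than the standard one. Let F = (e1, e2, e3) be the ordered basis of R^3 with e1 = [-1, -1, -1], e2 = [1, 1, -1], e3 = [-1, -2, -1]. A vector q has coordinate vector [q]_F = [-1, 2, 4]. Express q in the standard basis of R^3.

[-1, -5, -5]

q = M [q]_F, where M has columns e1, ..., e3.
Carrying out the matrix-vector product, q = [-1, -5, -5].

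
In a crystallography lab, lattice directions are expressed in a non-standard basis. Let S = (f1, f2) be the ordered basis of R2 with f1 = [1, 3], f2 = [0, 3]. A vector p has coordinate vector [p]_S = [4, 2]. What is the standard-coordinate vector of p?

The coordinates say p = 4f1 + 2f2; adding the scaled basis vectors gives [4, 18].

[4, 18]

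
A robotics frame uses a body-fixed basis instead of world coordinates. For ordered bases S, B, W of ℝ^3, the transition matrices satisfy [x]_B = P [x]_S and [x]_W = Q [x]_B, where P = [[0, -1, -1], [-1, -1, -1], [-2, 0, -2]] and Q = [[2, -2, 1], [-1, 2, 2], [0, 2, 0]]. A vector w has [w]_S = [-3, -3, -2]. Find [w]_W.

Composing the changes, [w]_W = Q P [w]_S.
Q P = [[0, 0, -2], [-6, -1, -5], [-2, -2, -2]]; applying this to [-3, -3, -2] gives [4, 31, 16].

[4, 31, 16]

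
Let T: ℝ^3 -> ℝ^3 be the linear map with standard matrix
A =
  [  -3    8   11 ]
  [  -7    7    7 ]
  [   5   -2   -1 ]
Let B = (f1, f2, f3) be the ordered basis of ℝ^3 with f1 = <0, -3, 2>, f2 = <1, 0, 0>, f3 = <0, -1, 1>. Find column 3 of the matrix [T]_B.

Compute T(f3) = A f3 = <3, 0, 1> in standard coordinates.
Then write this in B-coordinates: solve for y in y_1 f1 + ... + y_3 f3 = <3, 0, 1>.
This gives y = <-1, 3, 3>, which is column 3 of [T]_B.

<-1, 3, 3>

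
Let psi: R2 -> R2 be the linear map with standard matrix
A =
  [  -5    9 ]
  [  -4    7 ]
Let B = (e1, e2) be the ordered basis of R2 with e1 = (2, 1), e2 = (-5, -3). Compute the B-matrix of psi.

With P the matrix whose columns are e1, e2, [psi]_B = P^(-1) A P.
Column by column: psi(e1) = A e1 = (-1, -1); its B-coordinates (2, 1) give column 1.
Continuing for each basis vector yields [psi]_B = [[2, -1], [1, 0]].

[[2, -1], [1, 0]]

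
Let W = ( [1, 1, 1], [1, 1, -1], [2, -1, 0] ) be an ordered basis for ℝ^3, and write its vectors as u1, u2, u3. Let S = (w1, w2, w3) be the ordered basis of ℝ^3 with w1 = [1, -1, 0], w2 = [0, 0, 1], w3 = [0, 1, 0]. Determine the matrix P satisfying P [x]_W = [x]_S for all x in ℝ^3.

Take x = uj: its W-coordinates are the j-th standard unit vector, so P e_j — column j of P — equals [uj]_S.
u1 = w1 + w2 + 2w3, giving column 1 = [1, 1, 2]; repeating for each j gives P = [[1, 1, 2], [1, -1, 0], [2, 2, 1]].

[[1, 1, 2], [1, -1, 0], [2, 2, 1]]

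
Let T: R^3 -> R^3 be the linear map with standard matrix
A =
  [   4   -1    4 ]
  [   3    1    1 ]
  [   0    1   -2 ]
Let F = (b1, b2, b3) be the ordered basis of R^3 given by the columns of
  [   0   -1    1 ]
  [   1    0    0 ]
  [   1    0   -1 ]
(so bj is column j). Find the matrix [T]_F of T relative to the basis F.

[[2, -3, 2], [0, 1, 0], [3, -3, 0]]

Let P have columns b1, ..., b3. Then [T]_F = P^(-1) A P.
Here det P = -1, so P^(-1) is integer; computing A P first and then P^(-1)(A P) gives [[2, -3, 2], [0, 1, 0], [3, -3, 0]].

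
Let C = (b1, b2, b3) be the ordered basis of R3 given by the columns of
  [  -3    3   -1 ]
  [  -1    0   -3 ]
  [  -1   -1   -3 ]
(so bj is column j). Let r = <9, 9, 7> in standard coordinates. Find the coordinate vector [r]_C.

Write r = c_1 b1 + ... + c_3 b3 and solve for the c_i.
Gaussian elimination on [M | r] yields c = (0, 2, -3).
Check: 0·b1 + 2b2 - 3b3 = <9, 9, 7>.

<0, 2, -3>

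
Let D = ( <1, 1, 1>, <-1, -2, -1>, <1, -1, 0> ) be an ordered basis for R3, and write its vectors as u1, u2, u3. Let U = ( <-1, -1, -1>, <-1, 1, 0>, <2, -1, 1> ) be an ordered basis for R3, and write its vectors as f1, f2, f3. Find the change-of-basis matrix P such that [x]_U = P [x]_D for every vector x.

[[-1, 2, 0], [0, 1, -1], [0, 1, 0]]

Take x = uj: its D-coordinates are the j-th standard unit vector, so P e_j — column j of P — equals [uj]_U.
u1 = -f1 + 0·f2 + 0·f3, giving column 1 = <-1, 0, 0>; repeating for each j gives P = [[-1, 2, 0], [0, 1, -1], [0, 1, 0]].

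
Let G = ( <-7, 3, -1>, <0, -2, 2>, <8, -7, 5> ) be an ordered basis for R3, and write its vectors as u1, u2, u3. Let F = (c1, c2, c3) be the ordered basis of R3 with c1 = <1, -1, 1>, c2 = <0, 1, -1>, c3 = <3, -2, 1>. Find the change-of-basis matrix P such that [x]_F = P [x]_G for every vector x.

[[-1, 0, 2], [-2, -2, -1], [-2, 0, 2]]

Let M have columns uj and N have columns cj. Then for every x, N [x]_F = x = M [x]_G, so P = N^(-1) M.
Since det N = -1, N^(-1) has integer entries; multiplying gives P = [[-1, 0, 2], [-2, -2, -1], [-2, 0, 2]].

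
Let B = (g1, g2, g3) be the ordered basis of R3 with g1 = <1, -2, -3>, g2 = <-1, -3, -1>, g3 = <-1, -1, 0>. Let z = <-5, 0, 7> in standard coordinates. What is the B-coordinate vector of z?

<-3, 2, 0>

We seek scalars with c_1 g1 + ... + c_3 g3 = z; equivalently solve M c = z where the columns of M are g1, ..., g3.
Row-reducing the augmented matrix [M | z] gives c = (-3, 2, 0).
Check: -3g1 + 2g2 + 0·g3 = <-5, 0, 7>.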